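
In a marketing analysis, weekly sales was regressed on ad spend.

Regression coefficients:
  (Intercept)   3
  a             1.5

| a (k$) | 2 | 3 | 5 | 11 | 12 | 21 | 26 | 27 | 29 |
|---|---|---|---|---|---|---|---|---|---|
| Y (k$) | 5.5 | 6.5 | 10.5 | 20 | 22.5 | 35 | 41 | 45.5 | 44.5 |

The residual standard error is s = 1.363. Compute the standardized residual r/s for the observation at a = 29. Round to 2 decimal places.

ŷ = 3 + 1.5·29 = 46.5
r = 44.5 − 46.5 = -2
r/s = -2 / 1.363 = -1.47

-1.47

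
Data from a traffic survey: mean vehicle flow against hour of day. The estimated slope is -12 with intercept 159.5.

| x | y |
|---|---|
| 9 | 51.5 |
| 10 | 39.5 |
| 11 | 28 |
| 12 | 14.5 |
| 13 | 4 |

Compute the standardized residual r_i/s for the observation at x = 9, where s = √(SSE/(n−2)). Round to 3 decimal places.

x=9: ŷ = 159.5 − 12·9 = 51.5; r = 51.5 − 51.5 = 0
x=10: ŷ = 159.5 − 12·10 = 39.5; r = 39.5 − 39.5 = 0
x=11: ŷ = 159.5 − 12·11 = 27.5; r = 28 − 27.5 = 0.5
x=12: ŷ = 159.5 − 12·12 = 15.5; r = 14.5 − 15.5 = -1
x=13: ŷ = 159.5 − 12·13 = 3.5; r = 4 − 3.5 = 0.5
SSE = 0 + 0 + 0.25 + 1 + 0.25 = 1.5
s = √(1.5/3) = 0.707107
r/s = 0 / 0.707107 = 0.000

0.000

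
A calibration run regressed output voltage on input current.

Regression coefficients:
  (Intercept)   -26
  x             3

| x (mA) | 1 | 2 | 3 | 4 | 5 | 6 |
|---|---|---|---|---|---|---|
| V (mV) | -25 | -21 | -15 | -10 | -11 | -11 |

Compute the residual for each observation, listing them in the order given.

-2, -1, 2, 4, 0, -3

x=1: ŷ = -26 + 3·1 = -23; r = -25 − (-23) = -2
x=2: ŷ = -26 + 3·2 = -20; r = -21 − (-20) = -1
x=3: ŷ = -26 + 3·3 = -17; r = -15 − (-17) = 2
x=4: ŷ = -26 + 3·4 = -14; r = -10 − (-14) = 4
x=5: ŷ = -26 + 3·5 = -11; r = -11 − (-11) = 0
x=6: ŷ = -26 + 3·6 = -8; r = -11 − (-8) = -3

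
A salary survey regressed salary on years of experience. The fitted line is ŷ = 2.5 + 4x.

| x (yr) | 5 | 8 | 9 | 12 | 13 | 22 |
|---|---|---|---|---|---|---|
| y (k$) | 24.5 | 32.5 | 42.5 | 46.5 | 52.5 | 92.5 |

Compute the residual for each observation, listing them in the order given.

x=5: ŷ = 2.5 + 4·5 = 22.5; e = 24.5 − 22.5 = 2
x=8: ŷ = 2.5 + 4·8 = 34.5; e = 32.5 − 34.5 = -2
x=9: ŷ = 2.5 + 4·9 = 38.5; e = 42.5 − 38.5 = 4
x=12: ŷ = 2.5 + 4·12 = 50.5; e = 46.5 − 50.5 = -4
x=13: ŷ = 2.5 + 4·13 = 54.5; e = 52.5 − 54.5 = -2
x=22: ŷ = 2.5 + 4·22 = 90.5; e = 92.5 − 90.5 = 2

2, -2, 4, -4, -2, 2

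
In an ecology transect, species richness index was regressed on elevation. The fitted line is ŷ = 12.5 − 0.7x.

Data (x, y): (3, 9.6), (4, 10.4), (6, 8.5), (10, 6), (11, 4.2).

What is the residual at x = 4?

ŷ = 12.5 − 0.7·4 = 9.7
e = 10.4 − 9.7 = 0.7

e = 0.7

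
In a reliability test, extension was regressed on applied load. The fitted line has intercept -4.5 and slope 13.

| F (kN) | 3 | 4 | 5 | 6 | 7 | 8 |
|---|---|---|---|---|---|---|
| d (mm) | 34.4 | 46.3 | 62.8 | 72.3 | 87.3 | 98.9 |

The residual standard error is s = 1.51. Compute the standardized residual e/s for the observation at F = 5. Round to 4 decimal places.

1.5232

d̂ = -4.5 + 13·5 = 60.5
e = 62.8 − 60.5 = 2.3
e/s = 2.3 / 1.51 = 1.5232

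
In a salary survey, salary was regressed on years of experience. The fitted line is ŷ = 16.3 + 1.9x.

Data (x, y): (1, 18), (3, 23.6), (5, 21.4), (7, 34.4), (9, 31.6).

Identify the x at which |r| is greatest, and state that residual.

x=1: ŷ = 16.3 + 1.9·1 = 18.2; r = 18 − 18.2 = -0.2
x=3: ŷ = 16.3 + 1.9·3 = 22; r = 23.6 − 22 = 1.6
x=5: ŷ = 16.3 + 1.9·5 = 25.8; r = 21.4 − 25.8 = -4.4
x=7: ŷ = 16.3 + 1.9·7 = 29.6; r = 34.4 − 29.6 = 4.8
x=9: ŷ = 16.3 + 1.9·9 = 33.4; r = 31.6 − 33.4 = -1.8
Largest |r| is 4.8 at x = 7, residual 4.8.

x = 7, r = 4.8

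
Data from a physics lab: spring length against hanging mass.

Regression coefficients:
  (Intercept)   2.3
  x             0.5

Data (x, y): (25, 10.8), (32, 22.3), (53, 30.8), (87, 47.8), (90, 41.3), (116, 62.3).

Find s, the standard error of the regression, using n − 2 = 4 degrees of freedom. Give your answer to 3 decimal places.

s = 4.472

x=25: ŷ = 2.3 + 0.5·25 = 14.8; r = 10.8 − 14.8 = -4
x=32: ŷ = 2.3 + 0.5·32 = 18.3; r = 22.3 − 18.3 = 4
x=53: ŷ = 2.3 + 0.5·53 = 28.8; r = 30.8 − 28.8 = 2
x=87: ŷ = 2.3 + 0.5·87 = 45.8; r = 47.8 − 45.8 = 2
x=90: ŷ = 2.3 + 0.5·90 = 47.3; r = 41.3 − 47.3 = -6
x=116: ŷ = 2.3 + 0.5·116 = 60.3; r = 62.3 − 60.3 = 2
SSE = 16 + 16 + 4 + 4 + 36 + 4 = 80
s = √(80/4) = √20 ≈ 4.472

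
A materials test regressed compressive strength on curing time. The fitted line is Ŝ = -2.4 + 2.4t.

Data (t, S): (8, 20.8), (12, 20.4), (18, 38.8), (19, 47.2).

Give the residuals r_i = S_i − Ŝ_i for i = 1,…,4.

4, -6, -2, 4

t=8: Ŝ = -2.4 + 2.4·8 = 16.8; r = 20.8 − 16.8 = 4
t=12: Ŝ = -2.4 + 2.4·12 = 26.4; r = 20.4 − 26.4 = -6
t=18: Ŝ = -2.4 + 2.4·18 = 40.8; r = 38.8 − 40.8 = -2
t=19: Ŝ = -2.4 + 2.4·19 = 43.2; r = 47.2 − 43.2 = 4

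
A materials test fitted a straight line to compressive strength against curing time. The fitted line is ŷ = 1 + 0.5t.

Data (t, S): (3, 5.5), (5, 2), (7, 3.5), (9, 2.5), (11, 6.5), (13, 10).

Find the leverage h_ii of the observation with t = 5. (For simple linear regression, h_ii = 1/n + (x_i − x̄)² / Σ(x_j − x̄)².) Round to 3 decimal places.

h = 0.295

t̄ = (3 + 5 + 7 + 9 + 11 + 13)/6 = 8
Σ(t − t̄)² = 25 + 9 + 1 + 1 + 9 + 25 = 70
h = 1/6 + (-3)²/70 = 0.166667 + 0.128571 = 0.295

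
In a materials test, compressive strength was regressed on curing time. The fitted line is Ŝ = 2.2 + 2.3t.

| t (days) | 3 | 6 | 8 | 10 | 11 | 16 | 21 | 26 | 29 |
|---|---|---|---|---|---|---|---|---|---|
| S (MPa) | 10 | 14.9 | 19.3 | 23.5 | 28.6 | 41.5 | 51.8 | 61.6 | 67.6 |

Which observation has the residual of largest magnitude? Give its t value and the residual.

t=3: Ŝ = 2.2 + 2.3·3 = 9.1; r = 10 − 9.1 = 0.9
t=6: Ŝ = 2.2 + 2.3·6 = 16; r = 14.9 − 16 = -1.1
t=8: Ŝ = 2.2 + 2.3·8 = 20.6; r = 19.3 − 20.6 = -1.3
t=10: Ŝ = 2.2 + 2.3·10 = 25.2; r = 23.5 − 25.2 = -1.7
t=11: Ŝ = 2.2 + 2.3·11 = 27.5; r = 28.6 − 27.5 = 1.1
t=16: Ŝ = 2.2 + 2.3·16 = 39; r = 41.5 − 39 = 2.5
t=21: Ŝ = 2.2 + 2.3·21 = 50.5; r = 51.8 − 50.5 = 1.3
t=26: Ŝ = 2.2 + 2.3·26 = 62; r = 61.6 − 62 = -0.4
t=29: Ŝ = 2.2 + 2.3·29 = 68.9; r = 67.6 − 68.9 = -1.3
Largest |r| is 2.5 at t = 16, residual 2.5.

t = 16, r = 2.5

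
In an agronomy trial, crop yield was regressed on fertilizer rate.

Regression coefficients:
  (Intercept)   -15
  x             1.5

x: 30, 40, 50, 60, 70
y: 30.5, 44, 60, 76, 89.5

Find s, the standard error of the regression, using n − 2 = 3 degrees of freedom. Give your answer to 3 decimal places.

s = 0.913

x=30: ŷ = -15 + 1.5·30 = 30; r = 30.5 − 30 = 0.5
x=40: ŷ = -15 + 1.5·40 = 45; r = 44 − 45 = -1
x=50: ŷ = -15 + 1.5·50 = 60; r = 60 − 60 = 0
x=60: ŷ = -15 + 1.5·60 = 75; r = 76 − 75 = 1
x=70: ŷ = -15 + 1.5·70 = 90; r = 89.5 − 90 = -0.5
SSE = 0.25 + 1 + 0 + 1 + 0.25 = 2.5
s = √(2.5/3) = √0.833333 ≈ 0.913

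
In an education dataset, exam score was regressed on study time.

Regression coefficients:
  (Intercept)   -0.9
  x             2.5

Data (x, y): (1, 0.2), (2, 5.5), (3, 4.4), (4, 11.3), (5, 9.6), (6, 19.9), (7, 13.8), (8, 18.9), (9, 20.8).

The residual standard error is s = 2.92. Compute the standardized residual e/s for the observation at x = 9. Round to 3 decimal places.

ŷ = -0.9 + 2.5·9 = 21.6
e = 20.8 − 21.6 = -0.8
e/s = -0.8 / 2.92 = -0.274

-0.274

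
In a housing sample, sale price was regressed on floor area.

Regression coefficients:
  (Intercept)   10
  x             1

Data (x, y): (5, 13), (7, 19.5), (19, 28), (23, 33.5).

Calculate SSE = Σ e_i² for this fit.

x=5: ŷ = 10 + 5 = 15; e = 13 − 15 = -2
x=7: ŷ = 10 + 7 = 17; e = 19.5 − 17 = 2.5
x=19: ŷ = 10 + 19 = 29; e = 28 − 29 = -1
x=23: ŷ = 10 + 23 = 33; e = 33.5 − 33 = 0.5
SSE = 4 + 6.25 + 1 + 0.25 = 11.5

SSE = 11.5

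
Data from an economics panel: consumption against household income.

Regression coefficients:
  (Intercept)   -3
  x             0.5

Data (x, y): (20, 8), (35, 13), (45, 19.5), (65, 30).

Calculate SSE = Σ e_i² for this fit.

x=20: ŷ = -3 + 0.5·20 = 7; e = 8 − 7 = 1
x=35: ŷ = -3 + 0.5·35 = 14.5; e = 13 − 14.5 = -1.5
x=45: ŷ = -3 + 0.5·45 = 19.5; e = 19.5 − 19.5 = 0
x=65: ŷ = -3 + 0.5·65 = 29.5; e = 30 − 29.5 = 0.5
SSE = 1 + 2.25 + 0 + 0.25 = 3.5

SSE = 3.5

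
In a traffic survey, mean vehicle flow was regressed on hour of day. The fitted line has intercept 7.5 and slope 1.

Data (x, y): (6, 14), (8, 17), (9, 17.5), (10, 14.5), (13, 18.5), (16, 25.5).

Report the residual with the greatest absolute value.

x=6: ŷ = 7.5 + 6 = 13.5; e = 14 − 13.5 = 0.5
x=8: ŷ = 7.5 + 8 = 15.5; e = 17 − 15.5 = 1.5
x=9: ŷ = 7.5 + 9 = 16.5; e = 17.5 − 16.5 = 1
x=10: ŷ = 7.5 + 10 = 17.5; e = 14.5 − 17.5 = -3
x=13: ŷ = 7.5 + 13 = 20.5; e = 18.5 − 20.5 = -2
x=16: ŷ = 7.5 + 16 = 23.5; e = 25.5 − 23.5 = 2
Largest |e| is 3 at x = 10, residual -3.

e = -3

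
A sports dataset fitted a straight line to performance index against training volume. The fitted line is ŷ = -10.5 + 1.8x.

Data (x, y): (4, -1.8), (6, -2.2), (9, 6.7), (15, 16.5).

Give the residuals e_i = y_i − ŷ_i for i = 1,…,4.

x=4: ŷ = -10.5 + 1.8·4 = -3.3; e = -1.8 − (-3.3) = 1.5
x=6: ŷ = -10.5 + 1.8·6 = 0.3; e = -2.2 − 0.3 = -2.5
x=9: ŷ = -10.5 + 1.8·9 = 5.7; e = 6.7 − 5.7 = 1
x=15: ŷ = -10.5 + 1.8·15 = 16.5; e = 16.5 − 16.5 = 0

1.5, -2.5, 1, 0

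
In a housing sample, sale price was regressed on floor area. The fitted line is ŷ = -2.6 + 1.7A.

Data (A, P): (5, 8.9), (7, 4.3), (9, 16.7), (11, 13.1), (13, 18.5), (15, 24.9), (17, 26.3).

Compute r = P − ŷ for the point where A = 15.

r = 2

ŷ = -2.6 + 1.7·15 = 22.9
r = 24.9 − 22.9 = 2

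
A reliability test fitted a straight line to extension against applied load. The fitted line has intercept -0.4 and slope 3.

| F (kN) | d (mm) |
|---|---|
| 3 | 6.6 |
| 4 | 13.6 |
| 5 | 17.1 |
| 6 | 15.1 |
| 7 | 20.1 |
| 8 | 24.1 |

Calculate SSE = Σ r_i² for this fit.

F=3: d̂ = -0.4 + 3·3 = 8.6; r = 6.6 − 8.6 = -2
F=4: d̂ = -0.4 + 3·4 = 11.6; r = 13.6 − 11.6 = 2
F=5: d̂ = -0.4 + 3·5 = 14.6; r = 17.1 − 14.6 = 2.5
F=6: d̂ = -0.4 + 3·6 = 17.6; r = 15.1 − 17.6 = -2.5
F=7: d̂ = -0.4 + 3·7 = 20.6; r = 20.1 − 20.6 = -0.5
F=8: d̂ = -0.4 + 3·8 = 23.6; r = 24.1 − 23.6 = 0.5
SSE = 4 + 4 + 6.25 + 6.25 + 0.25 + 0.25 = 21

SSE = 21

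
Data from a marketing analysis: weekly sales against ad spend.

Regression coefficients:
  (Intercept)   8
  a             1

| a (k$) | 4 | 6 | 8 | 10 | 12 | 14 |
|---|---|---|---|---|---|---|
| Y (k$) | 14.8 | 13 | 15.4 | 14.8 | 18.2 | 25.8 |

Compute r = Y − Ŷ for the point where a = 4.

r = 2.8

Ŷ = 8 + 4 = 12
r = 14.8 − 12 = 2.8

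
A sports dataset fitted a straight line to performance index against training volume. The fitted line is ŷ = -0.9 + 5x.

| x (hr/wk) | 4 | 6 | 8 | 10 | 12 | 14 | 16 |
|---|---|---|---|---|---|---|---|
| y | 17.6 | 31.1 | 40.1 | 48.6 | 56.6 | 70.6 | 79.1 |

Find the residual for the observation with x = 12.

r = -2.5

ŷ = -0.9 + 5·12 = 59.1
r = 56.6 − 59.1 = -2.5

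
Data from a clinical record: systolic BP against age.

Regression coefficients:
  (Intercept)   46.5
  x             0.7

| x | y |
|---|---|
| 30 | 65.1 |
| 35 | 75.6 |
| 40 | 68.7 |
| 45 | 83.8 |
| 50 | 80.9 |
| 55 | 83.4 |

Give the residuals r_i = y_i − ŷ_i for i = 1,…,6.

x=30: ŷ = 46.5 + 0.7·30 = 67.5; r = 65.1 − 67.5 = -2.4
x=35: ŷ = 46.5 + 0.7·35 = 71; r = 75.6 − 71 = 4.6
x=40: ŷ = 46.5 + 0.7·40 = 74.5; r = 68.7 − 74.5 = -5.8
x=45: ŷ = 46.5 + 0.7·45 = 78; r = 83.8 − 78 = 5.8
x=50: ŷ = 46.5 + 0.7·50 = 81.5; r = 80.9 − 81.5 = -0.6
x=55: ŷ = 46.5 + 0.7·55 = 85; r = 83.4 − 85 = -1.6

-2.4, 4.6, -5.8, 5.8, -0.6, -1.6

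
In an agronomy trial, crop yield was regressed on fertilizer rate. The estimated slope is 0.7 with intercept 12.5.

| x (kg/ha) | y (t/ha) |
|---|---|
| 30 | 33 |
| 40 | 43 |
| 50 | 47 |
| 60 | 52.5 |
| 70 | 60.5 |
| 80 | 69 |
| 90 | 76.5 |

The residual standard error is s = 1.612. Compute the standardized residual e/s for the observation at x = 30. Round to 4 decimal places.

-0.3102

ŷ = 12.5 + 0.7·30 = 33.5
e = 33 − 33.5 = -0.5
e/s = -0.5 / 1.612 = -0.3102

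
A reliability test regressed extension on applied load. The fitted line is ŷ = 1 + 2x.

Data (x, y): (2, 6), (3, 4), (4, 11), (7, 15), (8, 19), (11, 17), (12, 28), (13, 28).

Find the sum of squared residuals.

x=2: ŷ = 1 + 2·2 = 5; r = 6 − 5 = 1
x=3: ŷ = 1 + 2·3 = 7; r = 4 − 7 = -3
x=4: ŷ = 1 + 2·4 = 9; r = 11 − 9 = 2
x=7: ŷ = 1 + 2·7 = 15; r = 15 − 15 = 0
x=8: ŷ = 1 + 2·8 = 17; r = 19 − 17 = 2
x=11: ŷ = 1 + 2·11 = 23; r = 17 − 23 = -6
x=12: ŷ = 1 + 2·12 = 25; r = 28 − 25 = 3
x=13: ŷ = 1 + 2·13 = 27; r = 28 − 27 = 1
SSE = 1 + 9 + 4 + 0 + 4 + 36 + 9 + 1 = 64

SSE = 64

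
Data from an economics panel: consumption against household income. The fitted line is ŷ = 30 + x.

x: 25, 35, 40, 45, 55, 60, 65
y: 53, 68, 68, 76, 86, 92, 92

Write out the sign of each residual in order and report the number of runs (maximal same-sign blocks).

5 runs

x=25: ŷ = 30 + 25 = 55; r = 53 − 55 = -2
x=35: ŷ = 30 + 35 = 65; r = 68 − 65 = 3
x=40: ŷ = 30 + 40 = 70; r = 68 − 70 = -2
x=45: ŷ = 30 + 45 = 75; r = 76 − 75 = 1
x=55: ŷ = 30 + 55 = 85; r = 86 − 85 = 1
x=60: ŷ = 30 + 60 = 90; r = 92 − 90 = 2
x=65: ŷ = 30 + 65 = 95; r = 92 − 95 = -3
Signs: − + − + + + −
Runs: −×1, +×1, −×1, +×3, −×1 → 5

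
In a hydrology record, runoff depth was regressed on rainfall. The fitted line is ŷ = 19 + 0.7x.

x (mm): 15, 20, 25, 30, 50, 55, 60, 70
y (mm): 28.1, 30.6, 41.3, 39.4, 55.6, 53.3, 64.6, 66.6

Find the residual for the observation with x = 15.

e = -1.4

ŷ = 19 + 0.7·15 = 29.5
e = 28.1 − 29.5 = -1.4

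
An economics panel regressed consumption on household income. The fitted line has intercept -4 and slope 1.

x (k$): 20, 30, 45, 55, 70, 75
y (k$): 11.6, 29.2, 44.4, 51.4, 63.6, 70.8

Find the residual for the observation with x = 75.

ŷ = -4 + 75 = 71
e = 70.8 − 71 = -0.2

e = -0.2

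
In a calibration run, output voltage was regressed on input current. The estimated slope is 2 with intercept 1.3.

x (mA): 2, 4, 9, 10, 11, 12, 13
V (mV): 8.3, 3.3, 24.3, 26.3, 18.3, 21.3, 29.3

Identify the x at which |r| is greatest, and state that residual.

x=2: ŷ = 1.3 + 2·2 = 5.3; r = 8.3 − 5.3 = 3
x=4: ŷ = 1.3 + 2·4 = 9.3; r = 3.3 − 9.3 = -6
x=9: ŷ = 1.3 + 2·9 = 19.3; r = 24.3 − 19.3 = 5
x=10: ŷ = 1.3 + 2·10 = 21.3; r = 26.3 − 21.3 = 5
x=11: ŷ = 1.3 + 2·11 = 23.3; r = 18.3 − 23.3 = -5
x=12: ŷ = 1.3 + 2·12 = 25.3; r = 21.3 − 25.3 = -4
x=13: ŷ = 1.3 + 2·13 = 27.3; r = 29.3 − 27.3 = 2
Largest |r| is 6 at x = 4, residual -6.

x = 4, r = -6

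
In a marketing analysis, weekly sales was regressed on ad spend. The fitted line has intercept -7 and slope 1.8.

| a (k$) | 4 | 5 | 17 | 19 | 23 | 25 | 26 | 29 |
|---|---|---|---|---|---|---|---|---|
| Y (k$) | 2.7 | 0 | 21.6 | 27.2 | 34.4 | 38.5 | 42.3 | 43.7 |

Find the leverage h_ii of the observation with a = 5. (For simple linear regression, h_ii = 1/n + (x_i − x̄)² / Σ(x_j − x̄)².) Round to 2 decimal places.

ā = (4 + 5 + 17 + 19 + 23 + 25 + 26 + 29)/8 = 18.5
Σ(a − ā)² = 210.25 + 182.25 + 2.25 + 0.25 + 20.25 + 42.25 + 56.25 + 110.25 = 624
h = 1/8 + (-13.5)²/624 = 0.125 + 0.292067 = 0.42

h = 0.42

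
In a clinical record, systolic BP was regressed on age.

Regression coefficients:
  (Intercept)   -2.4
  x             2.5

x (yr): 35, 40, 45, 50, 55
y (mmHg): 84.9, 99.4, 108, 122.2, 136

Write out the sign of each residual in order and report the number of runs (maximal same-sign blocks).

x=35: ŷ = -2.4 + 2.5·35 = 85.1; e = 84.9 − 85.1 = -0.2
x=40: ŷ = -2.4 + 2.5·40 = 97.6; e = 99.4 − 97.6 = 1.8
x=45: ŷ = -2.4 + 2.5·45 = 110.1; e = 108 − 110.1 = -2.1
x=50: ŷ = -2.4 + 2.5·50 = 122.6; e = 122.2 − 122.6 = -0.4
x=55: ŷ = -2.4 + 2.5·55 = 135.1; e = 136 − 135.1 = 0.9
Signs: − + − − +
Runs: −×1, +×1, −×2, +×1 → 4

4 runs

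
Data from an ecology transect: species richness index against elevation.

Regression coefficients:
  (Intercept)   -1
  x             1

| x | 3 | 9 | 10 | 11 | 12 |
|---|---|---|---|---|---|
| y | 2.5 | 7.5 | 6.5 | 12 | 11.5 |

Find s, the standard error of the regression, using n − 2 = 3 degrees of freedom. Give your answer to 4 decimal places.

s = 1.9149

x=3: ŷ = -1 + 3 = 2; r = 2.5 − 2 = 0.5
x=9: ŷ = -1 + 9 = 8; r = 7.5 − 8 = -0.5
x=10: ŷ = -1 + 10 = 9; r = 6.5 − 9 = -2.5
x=11: ŷ = -1 + 11 = 10; r = 12 − 10 = 2
x=12: ŷ = -1 + 12 = 11; r = 11.5 − 11 = 0.5
SSE = 0.25 + 0.25 + 6.25 + 4 + 0.25 = 11
s = √(11/3) = √3.66667 ≈ 1.9149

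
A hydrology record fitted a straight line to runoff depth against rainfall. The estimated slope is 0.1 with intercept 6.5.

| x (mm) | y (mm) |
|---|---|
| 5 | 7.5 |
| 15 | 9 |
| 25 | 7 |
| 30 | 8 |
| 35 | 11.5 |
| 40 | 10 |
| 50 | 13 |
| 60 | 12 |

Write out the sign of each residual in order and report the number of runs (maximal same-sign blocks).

x=5: ŷ = 6.5 + 0.1·5 = 7; r = 7.5 − 7 = 0.5
x=15: ŷ = 6.5 + 0.1·15 = 8; r = 9 − 8 = 1
x=25: ŷ = 6.5 + 0.1·25 = 9; r = 7 − 9 = -2
x=30: ŷ = 6.5 + 0.1·30 = 9.5; r = 8 − 9.5 = -1.5
x=35: ŷ = 6.5 + 0.1·35 = 10; r = 11.5 − 10 = 1.5
x=40: ŷ = 6.5 + 0.1·40 = 10.5; r = 10 − 10.5 = -0.5
x=50: ŷ = 6.5 + 0.1·50 = 11.5; r = 13 − 11.5 = 1.5
x=60: ŷ = 6.5 + 0.1·60 = 12.5; r = 12 − 12.5 = -0.5
Signs: + + − − + − + −
Runs: +×2, −×2, +×1, −×1, +×1, −×1 → 6

6 runs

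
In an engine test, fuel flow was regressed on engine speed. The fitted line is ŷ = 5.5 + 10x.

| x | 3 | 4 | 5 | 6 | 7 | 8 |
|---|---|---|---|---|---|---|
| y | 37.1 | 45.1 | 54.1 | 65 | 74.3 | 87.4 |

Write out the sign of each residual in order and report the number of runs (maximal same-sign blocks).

x=3: ŷ = 5.5 + 10·3 = 35.5; e = 37.1 − 35.5 = 1.6
x=4: ŷ = 5.5 + 10·4 = 45.5; e = 45.1 − 45.5 = -0.4
x=5: ŷ = 5.5 + 10·5 = 55.5; e = 54.1 − 55.5 = -1.4
x=6: ŷ = 5.5 + 10·6 = 65.5; e = 65 − 65.5 = -0.5
x=7: ŷ = 5.5 + 10·7 = 75.5; e = 74.3 − 75.5 = -1.2
x=8: ŷ = 5.5 + 10·8 = 85.5; e = 87.4 − 85.5 = 1.9
Signs: + − − − − +
Runs: +×1, −×4, +×1 → 3

3 runs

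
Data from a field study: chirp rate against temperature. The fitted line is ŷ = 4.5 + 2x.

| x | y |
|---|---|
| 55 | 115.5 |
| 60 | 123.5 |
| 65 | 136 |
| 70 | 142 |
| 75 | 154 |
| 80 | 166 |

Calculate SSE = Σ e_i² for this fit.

SSE = 13

x=55: ŷ = 4.5 + 2·55 = 114.5; e = 115.5 − 114.5 = 1
x=60: ŷ = 4.5 + 2·60 = 124.5; e = 123.5 − 124.5 = -1
x=65: ŷ = 4.5 + 2·65 = 134.5; e = 136 − 134.5 = 1.5
x=70: ŷ = 4.5 + 2·70 = 144.5; e = 142 − 144.5 = -2.5
x=75: ŷ = 4.5 + 2·75 = 154.5; e = 154 − 154.5 = -0.5
x=80: ŷ = 4.5 + 2·80 = 164.5; e = 166 − 164.5 = 1.5
SSE = 1 + 1 + 2.25 + 6.25 + 0.25 + 2.25 = 13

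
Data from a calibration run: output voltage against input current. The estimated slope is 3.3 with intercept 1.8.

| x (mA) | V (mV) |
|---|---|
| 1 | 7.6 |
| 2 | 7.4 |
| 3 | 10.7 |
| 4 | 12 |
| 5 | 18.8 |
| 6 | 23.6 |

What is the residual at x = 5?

ŷ = 1.8 + 3.3·5 = 18.3
r = 18.8 − 18.3 = 0.5

r = 0.5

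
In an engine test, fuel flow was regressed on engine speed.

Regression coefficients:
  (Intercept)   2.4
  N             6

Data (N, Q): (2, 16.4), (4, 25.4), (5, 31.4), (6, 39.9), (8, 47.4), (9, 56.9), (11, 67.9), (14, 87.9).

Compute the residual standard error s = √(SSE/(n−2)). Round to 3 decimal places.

N=2: ŷ = 2.4 + 6·2 = 14.4; r = 16.4 − 14.4 = 2
N=4: ŷ = 2.4 + 6·4 = 26.4; r = 25.4 − 26.4 = -1
N=5: ŷ = 2.4 + 6·5 = 32.4; r = 31.4 − 32.4 = -1
N=6: ŷ = 2.4 + 6·6 = 38.4; r = 39.9 − 38.4 = 1.5
N=8: ŷ = 2.4 + 6·8 = 50.4; r = 47.4 − 50.4 = -3
N=9: ŷ = 2.4 + 6·9 = 56.4; r = 56.9 − 56.4 = 0.5
N=11: ŷ = 2.4 + 6·11 = 68.4; r = 67.9 − 68.4 = -0.5
N=14: ŷ = 2.4 + 6·14 = 86.4; r = 87.9 − 86.4 = 1.5
SSE = 4 + 1 + 1 + 2.25 + 9 + 0.25 + 0.25 + 2.25 = 20
s = √(20/6) = √3.33333 ≈ 1.826

s = 1.826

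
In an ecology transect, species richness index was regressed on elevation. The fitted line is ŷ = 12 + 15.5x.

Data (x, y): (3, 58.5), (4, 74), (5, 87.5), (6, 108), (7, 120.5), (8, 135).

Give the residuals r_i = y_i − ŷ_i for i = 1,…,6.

0, 0, -2, 3, 0, -1

x=3: ŷ = 12 + 15.5·3 = 58.5; r = 58.5 − 58.5 = 0
x=4: ŷ = 12 + 15.5·4 = 74; r = 74 − 74 = 0
x=5: ŷ = 12 + 15.5·5 = 89.5; r = 87.5 − 89.5 = -2
x=6: ŷ = 12 + 15.5·6 = 105; r = 108 − 105 = 3
x=7: ŷ = 12 + 15.5·7 = 120.5; r = 120.5 − 120.5 = 0
x=8: ŷ = 12 + 15.5·8 = 136; r = 135 − 136 = -1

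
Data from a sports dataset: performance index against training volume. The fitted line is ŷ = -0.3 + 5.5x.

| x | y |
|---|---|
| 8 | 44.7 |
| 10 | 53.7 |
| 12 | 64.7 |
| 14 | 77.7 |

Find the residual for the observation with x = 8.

ŷ = -0.3 + 5.5·8 = 43.7
e = 44.7 − 43.7 = 1

e = 1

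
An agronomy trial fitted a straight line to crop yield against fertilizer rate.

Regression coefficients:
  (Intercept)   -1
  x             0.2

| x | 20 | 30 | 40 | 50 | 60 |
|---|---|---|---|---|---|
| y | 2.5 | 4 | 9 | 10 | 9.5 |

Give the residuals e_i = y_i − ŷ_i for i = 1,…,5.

x=20: ŷ = -1 + 0.2·20 = 3; e = 2.5 − 3 = -0.5
x=30: ŷ = -1 + 0.2·30 = 5; e = 4 − 5 = -1
x=40: ŷ = -1 + 0.2·40 = 7; e = 9 − 7 = 2
x=50: ŷ = -1 + 0.2·50 = 9; e = 10 − 9 = 1
x=60: ŷ = -1 + 0.2·60 = 11; e = 9.5 − 11 = -1.5

-0.5, -1, 2, 1, -1.5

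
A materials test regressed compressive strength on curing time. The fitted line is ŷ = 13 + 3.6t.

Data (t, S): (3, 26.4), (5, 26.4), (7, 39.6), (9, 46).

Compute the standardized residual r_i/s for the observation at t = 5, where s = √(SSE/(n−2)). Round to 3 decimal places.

t=3: ŷ = 13 + 3.6·3 = 23.8; r = 26.4 − 23.8 = 2.6
t=5: ŷ = 13 + 3.6·5 = 31; r = 26.4 − 31 = -4.6
t=7: ŷ = 13 + 3.6·7 = 38.2; r = 39.6 − 38.2 = 1.4
t=9: ŷ = 13 + 3.6·9 = 45.4; r = 46 − 45.4 = 0.6
SSE = 6.76 + 21.16 + 1.96 + 0.36 = 30.24
s = √(30.24/2) = 3.88844
r/s = -4.6 / 3.88844 = -1.183

-1.183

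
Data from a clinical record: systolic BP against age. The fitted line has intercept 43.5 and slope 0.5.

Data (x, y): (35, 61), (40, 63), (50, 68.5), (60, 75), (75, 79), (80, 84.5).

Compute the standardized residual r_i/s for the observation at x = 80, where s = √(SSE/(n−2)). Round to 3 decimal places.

0.730

x=35: ŷ = 43.5 + 0.5·35 = 61; r = 61 − 61 = 0
x=40: ŷ = 43.5 + 0.5·40 = 63.5; r = 63 − 63.5 = -0.5
x=50: ŷ = 43.5 + 0.5·50 = 68.5; r = 68.5 − 68.5 = 0
x=60: ŷ = 43.5 + 0.5·60 = 73.5; r = 75 − 73.5 = 1.5
x=75: ŷ = 43.5 + 0.5·75 = 81; r = 79 − 81 = -2
x=80: ŷ = 43.5 + 0.5·80 = 83.5; r = 84.5 − 83.5 = 1
SSE = 0 + 0.25 + 0 + 2.25 + 4 + 1 = 7.5
s = √(7.5/4) = 1.36931
r/s = 1 / 1.36931 = 0.730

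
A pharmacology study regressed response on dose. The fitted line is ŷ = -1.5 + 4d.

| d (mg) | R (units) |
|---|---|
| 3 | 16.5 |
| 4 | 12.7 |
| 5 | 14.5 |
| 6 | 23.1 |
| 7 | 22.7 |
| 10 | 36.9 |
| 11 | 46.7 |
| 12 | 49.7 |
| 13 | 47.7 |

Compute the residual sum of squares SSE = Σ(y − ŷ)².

SSE = 108.32

d=3: ŷ = -1.5 + 4·3 = 10.5; e = 16.5 − 10.5 = 6
d=4: ŷ = -1.5 + 4·4 = 14.5; e = 12.7 − 14.5 = -1.8
d=5: ŷ = -1.5 + 4·5 = 18.5; e = 14.5 − 18.5 = -4
d=6: ŷ = -1.5 + 4·6 = 22.5; e = 23.1 − 22.5 = 0.6
d=7: ŷ = -1.5 + 4·7 = 26.5; e = 22.7 − 26.5 = -3.8
d=10: ŷ = -1.5 + 4·10 = 38.5; e = 36.9 − 38.5 = -1.6
d=11: ŷ = -1.5 + 4·11 = 42.5; e = 46.7 − 42.5 = 4.2
d=12: ŷ = -1.5 + 4·12 = 46.5; e = 49.7 − 46.5 = 3.2
d=13: ŷ = -1.5 + 4·13 = 50.5; e = 47.7 − 50.5 = -2.8
SSE = 36 + 3.24 + 16 + 0.36 + 14.44 + 2.56 + 17.64 + 10.24 + 7.84 = 108.32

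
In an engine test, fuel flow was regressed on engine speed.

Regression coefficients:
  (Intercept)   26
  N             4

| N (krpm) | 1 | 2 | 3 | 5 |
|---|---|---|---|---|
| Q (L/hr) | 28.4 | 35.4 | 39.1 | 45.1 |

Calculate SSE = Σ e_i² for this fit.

SSE = 6.54

N=1: ŷ = 26 + 4·1 = 30; e = 28.4 − 30 = -1.6
N=2: ŷ = 26 + 4·2 = 34; e = 35.4 − 34 = 1.4
N=3: ŷ = 26 + 4·3 = 38; e = 39.1 − 38 = 1.1
N=5: ŷ = 26 + 4·5 = 46; e = 45.1 − 46 = -0.9
SSE = 2.56 + 1.96 + 1.21 + 0.81 = 6.54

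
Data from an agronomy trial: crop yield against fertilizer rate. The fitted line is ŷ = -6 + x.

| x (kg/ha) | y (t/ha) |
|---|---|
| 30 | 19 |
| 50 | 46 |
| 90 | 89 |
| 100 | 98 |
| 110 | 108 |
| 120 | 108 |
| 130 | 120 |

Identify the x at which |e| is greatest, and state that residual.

x=30: ŷ = -6 + 30 = 24; e = 19 − 24 = -5
x=50: ŷ = -6 + 50 = 44; e = 46 − 44 = 2
x=90: ŷ = -6 + 90 = 84; e = 89 − 84 = 5
x=100: ŷ = -6 + 100 = 94; e = 98 − 94 = 4
x=110: ŷ = -6 + 110 = 104; e = 108 − 104 = 4
x=120: ŷ = -6 + 120 = 114; e = 108 − 114 = -6
x=130: ŷ = -6 + 130 = 124; e = 120 − 124 = -4
Largest |e| is 6 at x = 120, residual -6.

x = 120, e = -6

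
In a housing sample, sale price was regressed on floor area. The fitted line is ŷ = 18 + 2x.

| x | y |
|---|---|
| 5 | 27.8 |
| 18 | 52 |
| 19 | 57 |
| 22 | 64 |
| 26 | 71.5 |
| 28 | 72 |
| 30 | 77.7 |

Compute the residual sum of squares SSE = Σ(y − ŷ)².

SSE = 15.38

x=5: ŷ = 18 + 2·5 = 28; e = 27.8 − 28 = -0.2
x=18: ŷ = 18 + 2·18 = 54; e = 52 − 54 = -2
x=19: ŷ = 18 + 2·19 = 56; e = 57 − 56 = 1
x=22: ŷ = 18 + 2·22 = 62; e = 64 − 62 = 2
x=26: ŷ = 18 + 2·26 = 70; e = 71.5 − 70 = 1.5
x=28: ŷ = 18 + 2·28 = 74; e = 72 − 74 = -2
x=30: ŷ = 18 + 2·30 = 78; e = 77.7 − 78 = -0.3
SSE = 0.04 + 4 + 1 + 4 + 2.25 + 4 + 0.09 = 15.38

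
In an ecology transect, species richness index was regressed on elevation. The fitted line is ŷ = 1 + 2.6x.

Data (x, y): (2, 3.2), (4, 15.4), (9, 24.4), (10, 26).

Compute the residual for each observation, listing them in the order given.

-3, 4, 0, -1

x=2: ŷ = 1 + 2.6·2 = 6.2; e = 3.2 − 6.2 = -3
x=4: ŷ = 1 + 2.6·4 = 11.4; e = 15.4 − 11.4 = 4
x=9: ŷ = 1 + 2.6·9 = 24.4; e = 24.4 − 24.4 = 0
x=10: ŷ = 1 + 2.6·10 = 27; e = 26 − 27 = -1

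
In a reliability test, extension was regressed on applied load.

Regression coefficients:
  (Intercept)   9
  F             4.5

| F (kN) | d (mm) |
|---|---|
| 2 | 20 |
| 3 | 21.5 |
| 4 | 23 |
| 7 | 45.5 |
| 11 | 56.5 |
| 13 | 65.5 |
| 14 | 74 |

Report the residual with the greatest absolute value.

F=2: d̂ = 9 + 4.5·2 = 18; e = 20 − 18 = 2
F=3: d̂ = 9 + 4.5·3 = 22.5; e = 21.5 − 22.5 = -1
F=4: d̂ = 9 + 4.5·4 = 27; e = 23 − 27 = -4
F=7: d̂ = 9 + 4.5·7 = 40.5; e = 45.5 − 40.5 = 5
F=11: d̂ = 9 + 4.5·11 = 58.5; e = 56.5 − 58.5 = -2
F=13: d̂ = 9 + 4.5·13 = 67.5; e = 65.5 − 67.5 = -2
F=14: d̂ = 9 + 4.5·14 = 72; e = 74 − 72 = 2
Largest |e| is 5 at F = 7, residual 5.

e = 5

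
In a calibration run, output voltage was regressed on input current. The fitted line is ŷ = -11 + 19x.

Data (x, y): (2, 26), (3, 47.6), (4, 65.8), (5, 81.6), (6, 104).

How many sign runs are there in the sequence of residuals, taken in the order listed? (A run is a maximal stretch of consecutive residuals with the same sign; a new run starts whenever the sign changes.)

4 runs

x=2: ŷ = -11 + 19·2 = 27; e = 26 − 27 = -1
x=3: ŷ = -11 + 19·3 = 46; e = 47.6 − 46 = 1.6
x=4: ŷ = -11 + 19·4 = 65; e = 65.8 − 65 = 0.8
x=5: ŷ = -11 + 19·5 = 84; e = 81.6 − 84 = -2.4
x=6: ŷ = -11 + 19·6 = 103; e = 104 − 103 = 1
Signs: − + + − +
Runs: −×1, +×2, −×1, +×1 → 4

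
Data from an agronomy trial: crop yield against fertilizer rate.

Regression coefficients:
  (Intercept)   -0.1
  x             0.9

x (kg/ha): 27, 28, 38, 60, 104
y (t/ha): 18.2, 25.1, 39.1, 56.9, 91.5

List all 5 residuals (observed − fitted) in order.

-6, 0, 5, 3, -2

x=27: ŷ = -0.1 + 0.9·27 = 24.2; r = 18.2 − 24.2 = -6
x=28: ŷ = -0.1 + 0.9·28 = 25.1; r = 25.1 − 25.1 = 0
x=38: ŷ = -0.1 + 0.9·38 = 34.1; r = 39.1 − 34.1 = 5
x=60: ŷ = -0.1 + 0.9·60 = 53.9; r = 56.9 − 53.9 = 3
x=104: ŷ = -0.1 + 0.9·104 = 93.5; r = 91.5 − 93.5 = -2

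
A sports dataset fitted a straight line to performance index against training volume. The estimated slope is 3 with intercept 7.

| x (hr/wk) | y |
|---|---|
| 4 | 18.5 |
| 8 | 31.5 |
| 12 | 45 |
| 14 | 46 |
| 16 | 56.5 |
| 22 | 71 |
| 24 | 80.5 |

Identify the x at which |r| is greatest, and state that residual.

x = 14, r = -3

x=4: ŷ = 7 + 3·4 = 19; r = 18.5 − 19 = -0.5
x=8: ŷ = 7 + 3·8 = 31; r = 31.5 − 31 = 0.5
x=12: ŷ = 7 + 3·12 = 43; r = 45 − 43 = 2
x=14: ŷ = 7 + 3·14 = 49; r = 46 − 49 = -3
x=16: ŷ = 7 + 3·16 = 55; r = 56.5 − 55 = 1.5
x=22: ŷ = 7 + 3·22 = 73; r = 71 − 73 = -2
x=24: ŷ = 7 + 3·24 = 79; r = 80.5 − 79 = 1.5
Largest |r| is 3 at x = 14, residual -3.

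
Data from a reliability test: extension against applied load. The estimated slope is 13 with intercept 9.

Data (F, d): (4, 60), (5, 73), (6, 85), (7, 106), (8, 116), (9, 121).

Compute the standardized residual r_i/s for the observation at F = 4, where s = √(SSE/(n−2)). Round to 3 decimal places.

F=4: ŷ = 9 + 13·4 = 61; r = 60 − 61 = -1
F=5: ŷ = 9 + 13·5 = 74; r = 73 − 74 = -1
F=6: ŷ = 9 + 13·6 = 87; r = 85 − 87 = -2
F=7: ŷ = 9 + 13·7 = 100; r = 106 − 100 = 6
F=8: ŷ = 9 + 13·8 = 113; r = 116 − 113 = 3
F=9: ŷ = 9 + 13·9 = 126; r = 121 − 126 = -5
SSE = 1 + 1 + 4 + 36 + 9 + 25 = 76
s = √(76/4) = 4.3589
r/s = -1 / 4.3589 = -0.229

-0.229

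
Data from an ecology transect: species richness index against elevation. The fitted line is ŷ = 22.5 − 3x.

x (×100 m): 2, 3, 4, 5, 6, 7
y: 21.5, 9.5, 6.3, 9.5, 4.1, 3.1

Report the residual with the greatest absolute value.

e = 5

x=2: ŷ = 22.5 − 3·2 = 16.5; e = 21.5 − 16.5 = 5
x=3: ŷ = 22.5 − 3·3 = 13.5; e = 9.5 − 13.5 = -4
x=4: ŷ = 22.5 − 3·4 = 10.5; e = 6.3 − 10.5 = -4.2
x=5: ŷ = 22.5 − 3·5 = 7.5; e = 9.5 − 7.5 = 2
x=6: ŷ = 22.5 − 3·6 = 4.5; e = 4.1 − 4.5 = -0.4
x=7: ŷ = 22.5 − 3·7 = 1.5; e = 3.1 − 1.5 = 1.6
Largest |e| is 5 at x = 2, residual 5.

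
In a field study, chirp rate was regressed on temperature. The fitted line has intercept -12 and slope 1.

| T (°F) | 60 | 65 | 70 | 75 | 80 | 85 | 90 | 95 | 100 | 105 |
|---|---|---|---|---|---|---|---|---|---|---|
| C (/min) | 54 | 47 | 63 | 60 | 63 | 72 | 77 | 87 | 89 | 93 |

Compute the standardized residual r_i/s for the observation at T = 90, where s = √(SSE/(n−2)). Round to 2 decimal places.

-0.23

T=60: ŷ = -12 + 60 = 48; r = 54 − 48 = 6
T=65: ŷ = -12 + 65 = 53; r = 47 − 53 = -6
T=70: ŷ = -12 + 70 = 58; r = 63 − 58 = 5
T=75: ŷ = -12 + 75 = 63; r = 60 − 63 = -3
T=80: ŷ = -12 + 80 = 68; r = 63 − 68 = -5
T=85: ŷ = -12 + 85 = 73; r = 72 − 73 = -1
T=90: ŷ = -12 + 90 = 78; r = 77 − 78 = -1
T=95: ŷ = -12 + 95 = 83; r = 87 − 83 = 4
T=100: ŷ = -12 + 100 = 88; r = 89 − 88 = 1
T=105: ŷ = -12 + 105 = 93; r = 93 − 93 = 0
SSE = 36 + 36 + 25 + 9 + 25 + 1 + 1 + 16 + 1 + 0 = 150
s = √(150/8) = 4.33013
r/s = -1 / 4.33013 = -0.23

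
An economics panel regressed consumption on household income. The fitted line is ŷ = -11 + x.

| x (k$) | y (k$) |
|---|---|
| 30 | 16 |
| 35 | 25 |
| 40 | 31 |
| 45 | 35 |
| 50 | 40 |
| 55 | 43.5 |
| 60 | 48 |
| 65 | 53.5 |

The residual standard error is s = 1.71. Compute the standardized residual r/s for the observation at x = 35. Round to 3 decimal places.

0.585

ŷ = -11 + 35 = 24
r = 25 − 24 = 1
r/s = 1 / 1.71 = 0.585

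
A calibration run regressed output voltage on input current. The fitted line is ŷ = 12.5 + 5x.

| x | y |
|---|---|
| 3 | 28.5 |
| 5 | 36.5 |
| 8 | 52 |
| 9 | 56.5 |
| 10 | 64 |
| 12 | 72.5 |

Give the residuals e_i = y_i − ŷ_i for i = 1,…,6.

x=3: ŷ = 12.5 + 5·3 = 27.5; e = 28.5 − 27.5 = 1
x=5: ŷ = 12.5 + 5·5 = 37.5; e = 36.5 − 37.5 = -1
x=8: ŷ = 12.5 + 5·8 = 52.5; e = 52 − 52.5 = -0.5
x=9: ŷ = 12.5 + 5·9 = 57.5; e = 56.5 − 57.5 = -1
x=10: ŷ = 12.5 + 5·10 = 62.5; e = 64 − 62.5 = 1.5
x=12: ŷ = 12.5 + 5·12 = 72.5; e = 72.5 − 72.5 = 0

1, -1, -0.5, -1, 1.5, 0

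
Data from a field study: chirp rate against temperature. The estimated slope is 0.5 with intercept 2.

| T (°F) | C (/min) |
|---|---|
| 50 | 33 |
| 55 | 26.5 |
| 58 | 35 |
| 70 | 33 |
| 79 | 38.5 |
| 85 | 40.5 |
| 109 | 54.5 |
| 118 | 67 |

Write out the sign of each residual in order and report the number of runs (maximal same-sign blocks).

T=50: ŷ = 2 + 0.5·50 = 27; r = 33 − 27 = 6
T=55: ŷ = 2 + 0.5·55 = 29.5; r = 26.5 − 29.5 = -3
T=58: ŷ = 2 + 0.5·58 = 31; r = 35 − 31 = 4
T=70: ŷ = 2 + 0.5·70 = 37; r = 33 − 37 = -4
T=79: ŷ = 2 + 0.5·79 = 41.5; r = 38.5 − 41.5 = -3
T=85: ŷ = 2 + 0.5·85 = 44.5; r = 40.5 − 44.5 = -4
T=109: ŷ = 2 + 0.5·109 = 56.5; r = 54.5 − 56.5 = -2
T=118: ŷ = 2 + 0.5·118 = 61; r = 67 − 61 = 6
Signs: + − + − − − − +
Runs: +×1, −×1, +×1, −×4, +×1 → 5

5 runs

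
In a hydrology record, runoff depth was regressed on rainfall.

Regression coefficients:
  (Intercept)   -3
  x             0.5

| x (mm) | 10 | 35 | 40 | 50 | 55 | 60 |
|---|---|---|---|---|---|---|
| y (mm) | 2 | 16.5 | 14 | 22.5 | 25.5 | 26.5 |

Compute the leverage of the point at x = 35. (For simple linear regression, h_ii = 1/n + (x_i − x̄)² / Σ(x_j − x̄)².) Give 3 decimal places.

h = 0.194

x̄ = (10 + 35 + 40 + 50 + 55 + 60)/6 = 41.6667
Σ(x − x̄)² = 1002.78 + 44.4444 + 2.77778 + 69.4444 + 177.778 + 336.111 = 1633.33
h = 1/6 + (-6.66667)²/1633.33 = 0.166667 + 0.0272109 = 0.194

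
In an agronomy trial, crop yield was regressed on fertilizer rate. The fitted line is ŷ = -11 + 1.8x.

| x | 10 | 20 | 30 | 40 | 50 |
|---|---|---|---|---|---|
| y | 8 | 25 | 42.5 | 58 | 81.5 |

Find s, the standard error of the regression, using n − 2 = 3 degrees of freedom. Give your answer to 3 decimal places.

x=10: ŷ = -11 + 1.8·10 = 7; r = 8 − 7 = 1
x=20: ŷ = -11 + 1.8·20 = 25; r = 25 − 25 = 0
x=30: ŷ = -11 + 1.8·30 = 43; r = 42.5 − 43 = -0.5
x=40: ŷ = -11 + 1.8·40 = 61; r = 58 − 61 = -3
x=50: ŷ = -11 + 1.8·50 = 79; r = 81.5 − 79 = 2.5
SSE = 1 + 0 + 0.25 + 9 + 6.25 = 16.5
s = √(16.5/3) = √5.5 ≈ 2.345

s = 2.345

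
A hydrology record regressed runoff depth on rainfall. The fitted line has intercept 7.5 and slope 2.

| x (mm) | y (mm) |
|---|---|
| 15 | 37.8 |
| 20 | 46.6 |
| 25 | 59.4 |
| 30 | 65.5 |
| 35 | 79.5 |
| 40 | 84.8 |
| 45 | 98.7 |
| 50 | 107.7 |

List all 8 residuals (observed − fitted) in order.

0.3, -0.9, 1.9, -2, 2, -2.7, 1.2, 0.2

x=15: ŷ = 7.5 + 2·15 = 37.5; e = 37.8 − 37.5 = 0.3
x=20: ŷ = 7.5 + 2·20 = 47.5; e = 46.6 − 47.5 = -0.9
x=25: ŷ = 7.5 + 2·25 = 57.5; e = 59.4 − 57.5 = 1.9
x=30: ŷ = 7.5 + 2·30 = 67.5; e = 65.5 − 67.5 = -2
x=35: ŷ = 7.5 + 2·35 = 77.5; e = 79.5 − 77.5 = 2
x=40: ŷ = 7.5 + 2·40 = 87.5; e = 84.8 − 87.5 = -2.7
x=45: ŷ = 7.5 + 2·45 = 97.5; e = 98.7 − 97.5 = 1.2
x=50: ŷ = 7.5 + 2·50 = 107.5; e = 107.7 − 107.5 = 0.2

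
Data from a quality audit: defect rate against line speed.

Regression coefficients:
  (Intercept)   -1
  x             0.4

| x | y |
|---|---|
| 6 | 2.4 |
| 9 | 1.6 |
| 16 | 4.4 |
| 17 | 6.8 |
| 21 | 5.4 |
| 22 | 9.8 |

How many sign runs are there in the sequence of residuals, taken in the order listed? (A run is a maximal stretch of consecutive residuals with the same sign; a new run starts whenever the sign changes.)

x=6: ŷ = -1 + 0.4·6 = 1.4; r = 2.4 − 1.4 = 1
x=9: ŷ = -1 + 0.4·9 = 2.6; r = 1.6 − 2.6 = -1
x=16: ŷ = -1 + 0.4·16 = 5.4; r = 4.4 − 5.4 = -1
x=17: ŷ = -1 + 0.4·17 = 5.8; r = 6.8 − 5.8 = 1
x=21: ŷ = -1 + 0.4·21 = 7.4; r = 5.4 − 7.4 = -2
x=22: ŷ = -1 + 0.4·22 = 7.8; r = 9.8 − 7.8 = 2
Signs: + − − + − +
Runs: +×1, −×2, +×1, −×1, +×1 → 5

5 runs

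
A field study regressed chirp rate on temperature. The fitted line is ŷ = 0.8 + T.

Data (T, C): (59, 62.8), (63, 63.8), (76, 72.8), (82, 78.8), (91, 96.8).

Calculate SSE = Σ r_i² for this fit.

T=59: ŷ = 0.8 + 59 = 59.8; r = 62.8 − 59.8 = 3
T=63: ŷ = 0.8 + 63 = 63.8; r = 63.8 − 63.8 = 0
T=76: ŷ = 0.8 + 76 = 76.8; r = 72.8 − 76.8 = -4
T=82: ŷ = 0.8 + 82 = 82.8; r = 78.8 − 82.8 = -4
T=91: ŷ = 0.8 + 91 = 91.8; r = 96.8 − 91.8 = 5
SSE = 9 + 0 + 16 + 16 + 25 = 66

SSE = 66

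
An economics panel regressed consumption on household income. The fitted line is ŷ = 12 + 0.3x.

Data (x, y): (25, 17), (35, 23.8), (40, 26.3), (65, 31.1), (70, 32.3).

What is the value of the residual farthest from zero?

x=25: ŷ = 12 + 0.3·25 = 19.5; e = 17 − 19.5 = -2.5
x=35: ŷ = 12 + 0.3·35 = 22.5; e = 23.8 − 22.5 = 1.3
x=40: ŷ = 12 + 0.3·40 = 24; e = 26.3 − 24 = 2.3
x=65: ŷ = 12 + 0.3·65 = 31.5; e = 31.1 − 31.5 = -0.4
x=70: ŷ = 12 + 0.3·70 = 33; e = 32.3 − 33 = -0.7
Largest |e| is 2.5 at x = 25, residual -2.5.

e = -2.5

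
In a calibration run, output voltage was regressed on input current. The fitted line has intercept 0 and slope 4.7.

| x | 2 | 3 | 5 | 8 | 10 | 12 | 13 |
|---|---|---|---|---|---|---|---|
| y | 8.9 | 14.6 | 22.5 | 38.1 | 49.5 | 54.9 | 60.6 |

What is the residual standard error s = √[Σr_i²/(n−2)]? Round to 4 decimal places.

x=2: ŷ = 4.7·2 = 9.4; r = 8.9 − 9.4 = -0.5
x=3: ŷ = 4.7·3 = 14.1; r = 14.6 − 14.1 = 0.5
x=5: ŷ = 4.7·5 = 23.5; r = 22.5 − 23.5 = -1
x=8: ŷ = 4.7·8 = 37.6; r = 38.1 − 37.6 = 0.5
x=10: ŷ = 4.7·10 = 47; r = 49.5 − 47 = 2.5
x=12: ŷ = 4.7·12 = 56.4; r = 54.9 − 56.4 = -1.5
x=13: ŷ = 4.7·13 = 61.1; r = 60.6 − 61.1 = -0.5
SSE = 0.25 + 0.25 + 1 + 0.25 + 6.25 + 2.25 + 0.25 = 10.5
s = √(10.5/5) = √2.1 ≈ 1.4491

s = 1.4491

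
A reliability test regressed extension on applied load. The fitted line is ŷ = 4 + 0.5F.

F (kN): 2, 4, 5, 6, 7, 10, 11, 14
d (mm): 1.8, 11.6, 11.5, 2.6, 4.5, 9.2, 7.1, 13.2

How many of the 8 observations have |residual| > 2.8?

F=2: ŷ = 4 + 0.5·2 = 5; e = 1.8 − 5 = -3.2
F=4: ŷ = 4 + 0.5·4 = 6; e = 11.6 − 6 = 5.6
F=5: ŷ = 4 + 0.5·5 = 6.5; e = 11.5 − 6.5 = 5
F=6: ŷ = 4 + 0.5·6 = 7; e = 2.6 − 7 = -4.4
F=7: ŷ = 4 + 0.5·7 = 7.5; e = 4.5 − 7.5 = -3
F=10: ŷ = 4 + 0.5·10 = 9; e = 9.2 − 9 = 0.2
F=11: ŷ = 4 + 0.5·11 = 9.5; e = 7.1 − 9.5 = -2.4
F=14: ŷ = 4 + 0.5·14 = 11; e = 13.2 − 11 = 2.2
|e| > 2.8: F=2 (|e|=3.2), F=4 (|e|=5.6), F=5 (|e|=5), F=6 (|e|=4.4), F=7 (|e|=3) → 5

5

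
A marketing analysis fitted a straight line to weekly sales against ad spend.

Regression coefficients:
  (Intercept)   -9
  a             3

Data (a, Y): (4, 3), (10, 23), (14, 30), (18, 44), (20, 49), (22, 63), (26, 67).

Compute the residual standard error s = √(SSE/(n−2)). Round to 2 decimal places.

a=4: Ŷ = -9 + 3·4 = 3; e = 3 − 3 = 0
a=10: Ŷ = -9 + 3·10 = 21; e = 23 − 21 = 2
a=14: Ŷ = -9 + 3·14 = 33; e = 30 − 33 = -3
a=18: Ŷ = -9 + 3·18 = 45; e = 44 − 45 = -1
a=20: Ŷ = -9 + 3·20 = 51; e = 49 − 51 = -2
a=22: Ŷ = -9 + 3·22 = 57; e = 63 − 57 = 6
a=26: Ŷ = -9 + 3·26 = 69; e = 67 − 69 = -2
SSE = 0 + 4 + 9 + 1 + 4 + 36 + 4 = 58
s = √(58/5) = √11.6 ≈ 3.41

s = 3.41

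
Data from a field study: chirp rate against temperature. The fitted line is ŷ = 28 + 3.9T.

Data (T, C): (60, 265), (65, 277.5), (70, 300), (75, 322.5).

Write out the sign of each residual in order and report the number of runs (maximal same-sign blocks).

3 runs

T=60: ŷ = 28 + 3.9·60 = 262; r = 265 − 262 = 3
T=65: ŷ = 28 + 3.9·65 = 281.5; r = 277.5 − 281.5 = -4
T=70: ŷ = 28 + 3.9·70 = 301; r = 300 − 301 = -1
T=75: ŷ = 28 + 3.9·75 = 320.5; r = 322.5 − 320.5 = 2
Signs: + − − +
Runs: +×1, −×2, +×1 → 3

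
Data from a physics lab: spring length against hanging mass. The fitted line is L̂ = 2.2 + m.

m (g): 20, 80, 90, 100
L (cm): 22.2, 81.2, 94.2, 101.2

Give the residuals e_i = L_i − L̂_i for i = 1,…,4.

m=20: L̂ = 2.2 + 20 = 22.2; e = 22.2 − 22.2 = 0
m=80: L̂ = 2.2 + 80 = 82.2; e = 81.2 − 82.2 = -1
m=90: L̂ = 2.2 + 90 = 92.2; e = 94.2 − 92.2 = 2
m=100: L̂ = 2.2 + 100 = 102.2; e = 101.2 − 102.2 = -1

0, -1, 2, -1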